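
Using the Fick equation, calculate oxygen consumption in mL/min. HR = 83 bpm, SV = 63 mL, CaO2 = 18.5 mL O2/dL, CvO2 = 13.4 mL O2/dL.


CO = HR*SV = 83*63/1000 = 5.229 L/min
a-v O2 diff = 18.5 - 13.4 = 5.1 mL/dL
VO2 = CO * (CaO2-CvO2) * 10 dL/L
VO2 = 5.229 * 5.1 * 10
VO2 = 266.7 mL/min


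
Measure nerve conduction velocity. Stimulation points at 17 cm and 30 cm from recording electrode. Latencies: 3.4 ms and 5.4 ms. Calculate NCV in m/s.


Distance = (30 - 17) / 100 = 0.13 m
dt = (5.4 - 3.4) / 1000 = 0.002 s
NCV = dist / dt = 65 m/s


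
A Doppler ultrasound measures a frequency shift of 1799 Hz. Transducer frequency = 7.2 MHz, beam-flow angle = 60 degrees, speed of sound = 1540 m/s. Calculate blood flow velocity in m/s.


v = fd * c / (2 * f0 * cos(theta))
v = 1799 * 1540 / (2 * 7.2000e+06 * cos(60))
v = 0.3848 m/s


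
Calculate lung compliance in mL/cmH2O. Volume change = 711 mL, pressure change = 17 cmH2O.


C = dV / dP
C = 711 / 17
C = 41.82 mL/cmH2O


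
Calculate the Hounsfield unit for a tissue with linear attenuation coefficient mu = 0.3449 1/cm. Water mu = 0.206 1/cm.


HU = ((mu_tissue - mu_water) / mu_water) * 1000
HU = ((0.3449 - 0.206) / 0.206) * 1000
HU = 674.3


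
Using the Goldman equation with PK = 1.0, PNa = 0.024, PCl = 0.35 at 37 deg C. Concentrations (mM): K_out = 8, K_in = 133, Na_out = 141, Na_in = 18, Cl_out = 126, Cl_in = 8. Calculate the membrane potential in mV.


Vm = (RT/F)*ln((PK*Ko + PNa*Nao + PCl*Cli)/(PK*Ki + PNa*Nai + PCl*Clo))
Numer = 14.184, Denom = 177.532
Vm = -67.54 mV


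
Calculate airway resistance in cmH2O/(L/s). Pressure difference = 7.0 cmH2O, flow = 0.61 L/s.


R = dP / flow
R = 7.0 / 0.61
R = 11.48 cmH2O/(L/s)


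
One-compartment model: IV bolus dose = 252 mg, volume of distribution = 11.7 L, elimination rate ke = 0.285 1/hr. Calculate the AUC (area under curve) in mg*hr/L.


C0 = Dose/Vd = 252/11.7 = 21.5385 mg/L
AUC = C0/ke = 21.5385/0.285
AUC = 75.57 mg*hr/L


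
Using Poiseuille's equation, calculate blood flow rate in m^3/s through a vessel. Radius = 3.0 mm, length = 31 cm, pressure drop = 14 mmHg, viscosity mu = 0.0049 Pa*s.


Q = pi*r^4*dP / (8*mu*L)
r = 0.003 m, L = 0.31 m
dP = 14 mmHg = 1866.508 Pa
Q = 3.9086e-05 m^3/s


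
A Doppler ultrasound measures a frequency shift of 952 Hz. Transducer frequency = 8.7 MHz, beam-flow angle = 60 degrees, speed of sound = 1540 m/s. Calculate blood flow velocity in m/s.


v = fd * c / (2 * f0 * cos(theta))
v = 952 * 1540 / (2 * 8.7000e+06 * cos(60))
v = 0.1685 m/s


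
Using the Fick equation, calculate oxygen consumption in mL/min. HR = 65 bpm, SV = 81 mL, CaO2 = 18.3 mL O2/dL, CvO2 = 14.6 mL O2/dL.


CO = HR*SV = 65*81/1000 = 5.265 L/min
a-v O2 diff = 18.3 - 14.6 = 3.7 mL/dL
VO2 = CO * (CaO2-CvO2) * 10 dL/L
VO2 = 5.265 * 3.7 * 10
VO2 = 194.8 mL/min


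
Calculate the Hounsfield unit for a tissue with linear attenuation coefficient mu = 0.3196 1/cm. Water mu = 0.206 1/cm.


HU = ((mu_tissue - mu_water) / mu_water) * 1000
HU = ((0.3196 - 0.206) / 0.206) * 1000
HU = 551.5


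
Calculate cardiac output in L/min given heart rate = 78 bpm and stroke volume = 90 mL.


CO = HR * SV
CO = 78 * 90 / 1000
CO = 7.02 L/min


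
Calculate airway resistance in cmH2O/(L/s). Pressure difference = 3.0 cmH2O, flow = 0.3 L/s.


R = dP / flow
R = 3.0 / 0.3
R = 10 cmH2O/(L/s)


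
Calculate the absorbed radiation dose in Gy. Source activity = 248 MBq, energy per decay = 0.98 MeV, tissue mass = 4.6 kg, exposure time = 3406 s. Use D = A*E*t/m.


A = 248 MBq = 2.4800e+08 Bq
E = 0.98 MeV = 1.56996e-13 J
D = A*E*t/m = 2.4800e+08*1.56996e-13*3406/4.6
D = 0.02883 Gy


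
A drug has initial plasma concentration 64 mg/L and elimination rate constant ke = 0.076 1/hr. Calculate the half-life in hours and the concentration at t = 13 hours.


t_half = ln(2) / ke = 0.693147 / 0.076 = 9.12 hr
C(t) = C0 * exp(-ke*t) = 64 * exp(-0.076*13)
C(13) = 23.83 mg/L


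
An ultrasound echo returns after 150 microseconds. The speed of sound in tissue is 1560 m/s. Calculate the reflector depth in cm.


depth = c * t / 2
t = 150 us = 1.5000e-04 s
depth = 1560 * 1.5000e-04 / 2
depth = 0.117 m = 11.7 cm


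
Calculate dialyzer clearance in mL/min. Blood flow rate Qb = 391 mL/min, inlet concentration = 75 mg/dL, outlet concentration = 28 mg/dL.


K = Qb * (Cb_in - Cb_out) / Cb_in
K = 391 * (75 - 28) / 75
K = 245 mL/min


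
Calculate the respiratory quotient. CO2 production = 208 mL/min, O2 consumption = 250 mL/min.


RQ = VCO2 / VO2
RQ = 208 / 250
RQ = 0.832


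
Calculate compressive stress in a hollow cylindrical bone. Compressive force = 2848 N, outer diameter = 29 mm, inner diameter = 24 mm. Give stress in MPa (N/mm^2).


A = pi*(r_o^2 - r_i^2)
r_o = 14.5 mm, r_i = 12 mm
A = 208.131 mm^2
sigma = F/A = 2848 / 208.131
sigma = 13.68 MPa


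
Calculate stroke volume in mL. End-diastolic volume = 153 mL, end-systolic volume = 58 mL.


SV = EDV - ESV
SV = 153 - 58
SV = 95 mL


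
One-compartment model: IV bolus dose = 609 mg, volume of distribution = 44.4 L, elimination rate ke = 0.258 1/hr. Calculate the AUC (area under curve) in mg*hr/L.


C0 = Dose/Vd = 609/44.4 = 13.7162 mg/L
AUC = C0/ke = 13.7162/0.258
AUC = 53.16 mg*hr/L


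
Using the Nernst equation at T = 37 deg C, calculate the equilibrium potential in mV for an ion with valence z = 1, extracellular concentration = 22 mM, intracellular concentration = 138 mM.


E = (RT/(zF)) * ln(C_out/C_in)
T = 37 + 273.15 = 310.15 K
E = (8.314 * 310.15 / (1 * 96485)) * ln(22/138)
E = -49.07 mV


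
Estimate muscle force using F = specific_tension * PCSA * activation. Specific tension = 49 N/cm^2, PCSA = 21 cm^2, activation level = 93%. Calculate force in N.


F = sigma * PCSA * activation
F = 49 * 21 * 0.93
F = 957 N


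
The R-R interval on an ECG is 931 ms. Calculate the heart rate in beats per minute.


HR = 60 / RR_interval(s)
RR = 931 ms = 0.931 s
HR = 60 / 0.931 = 64.45 bpm


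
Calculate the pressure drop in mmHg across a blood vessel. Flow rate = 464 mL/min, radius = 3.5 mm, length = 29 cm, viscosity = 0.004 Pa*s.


dP = 8*mu*L*Q / (pi*r^4)
Q = 464 mL/min = 7.73333e-06 m^3/s
dP = 152.227 Pa = 152.227 / 133.322 mmHg = 1.142 mmHg


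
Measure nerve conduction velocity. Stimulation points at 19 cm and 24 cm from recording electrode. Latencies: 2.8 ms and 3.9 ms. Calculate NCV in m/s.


Distance = (24 - 19) / 100 = 0.05 m
dt = (3.9 - 2.8) / 1000 = 0.0011 s
NCV = dist / dt = 45.45 m/s


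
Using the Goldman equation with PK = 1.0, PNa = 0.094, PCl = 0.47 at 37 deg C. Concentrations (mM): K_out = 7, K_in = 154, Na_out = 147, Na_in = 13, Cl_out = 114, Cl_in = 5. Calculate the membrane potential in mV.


Vm = (RT/F)*ln((PK*Ko + PNa*Nao + PCl*Cli)/(PK*Ki + PNa*Nai + PCl*Clo))
Numer = 23.168, Denom = 208.802
Vm = -58.76 mV


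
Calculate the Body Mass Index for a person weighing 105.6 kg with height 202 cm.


BMI = weight / height^2
height = 202 cm = 2.02 m
BMI = 105.6 / 2.02^2
BMI = 25.88 kg/m^2


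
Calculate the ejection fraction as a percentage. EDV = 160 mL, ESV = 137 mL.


SV = EDV - ESV = 160 - 137 = 23 mL
EF = SV/EDV * 100 = 23/160 * 100
EF = 14.37%


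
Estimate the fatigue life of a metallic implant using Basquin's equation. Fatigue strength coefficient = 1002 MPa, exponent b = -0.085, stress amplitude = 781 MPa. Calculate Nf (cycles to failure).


sigma_a = sigma_f' * (2Nf)^b
2Nf = (sigma_a/sigma_f')^(1/b)
2Nf = (781/1002)^(1/-0.085)
2Nf = 18.755882
Nf = 9.378


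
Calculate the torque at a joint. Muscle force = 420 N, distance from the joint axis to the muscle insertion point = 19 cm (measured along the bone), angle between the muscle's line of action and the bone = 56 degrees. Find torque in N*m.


Torque = F * d * sin(theta)   (moment arm = d*sin(theta))
d = 19 cm = 0.19 m
Torque = 420 * 0.19 * sin(56)
Torque = 66.16 N*m


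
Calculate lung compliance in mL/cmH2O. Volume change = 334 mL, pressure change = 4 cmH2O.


C = dV / dP
C = 334 / 4
C = 83.5 mL/cmH2O


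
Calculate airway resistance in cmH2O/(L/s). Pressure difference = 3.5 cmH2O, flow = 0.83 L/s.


R = dP / flow
R = 3.5 / 0.83
R = 4.217 cmH2O/(L/s)


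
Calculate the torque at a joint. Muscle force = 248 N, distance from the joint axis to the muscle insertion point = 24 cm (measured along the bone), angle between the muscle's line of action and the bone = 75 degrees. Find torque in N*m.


Torque = F * d * sin(theta)   (moment arm = d*sin(theta))
d = 24 cm = 0.24 m
Torque = 248 * 0.24 * sin(75)
Torque = 57.49 N*m


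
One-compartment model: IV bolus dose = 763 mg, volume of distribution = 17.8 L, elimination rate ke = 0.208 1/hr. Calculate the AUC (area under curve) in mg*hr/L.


C0 = Dose/Vd = 763/17.8 = 42.8652 mg/L
AUC = C0/ke = 42.8652/0.208
AUC = 206.1 mg*hr/L


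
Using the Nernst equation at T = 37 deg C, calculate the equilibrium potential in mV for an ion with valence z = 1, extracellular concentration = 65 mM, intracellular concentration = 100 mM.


E = (RT/(zF)) * ln(C_out/C_in)
T = 37 + 273.15 = 310.15 K
E = (8.314 * 310.15 / (1 * 96485)) * ln(65/100)
E = -11.51 mV


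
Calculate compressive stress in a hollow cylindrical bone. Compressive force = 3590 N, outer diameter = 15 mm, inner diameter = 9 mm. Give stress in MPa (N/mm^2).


A = pi*(r_o^2 - r_i^2)
r_o = 7.5 mm, r_i = 4.5 mm
A = 113.097 mm^2
sigma = F/A = 3590 / 113.097
sigma = 31.74 MPa


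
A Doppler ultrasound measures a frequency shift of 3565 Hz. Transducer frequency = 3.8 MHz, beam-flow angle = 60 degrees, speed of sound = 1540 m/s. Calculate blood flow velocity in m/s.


v = fd * c / (2 * f0 * cos(theta))
v = 3565 * 1540 / (2 * 3.8000e+06 * cos(60))
v = 1.445 m/s


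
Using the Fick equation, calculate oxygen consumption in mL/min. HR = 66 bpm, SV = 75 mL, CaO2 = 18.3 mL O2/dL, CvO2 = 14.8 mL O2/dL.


CO = HR*SV = 66*75/1000 = 4.95 L/min
a-v O2 diff = 18.3 - 14.8 = 3.5 mL/dL
VO2 = CO * (CaO2-CvO2) * 10 dL/L
VO2 = 4.95 * 3.5 * 10
VO2 = 173.2 mL/min


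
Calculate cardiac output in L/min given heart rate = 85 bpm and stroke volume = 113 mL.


CO = HR * SV
CO = 85 * 113 / 1000
CO = 9.605 L/min


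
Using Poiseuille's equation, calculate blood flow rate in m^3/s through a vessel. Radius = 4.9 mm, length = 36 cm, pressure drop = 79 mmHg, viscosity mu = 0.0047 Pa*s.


Q = pi*r^4*dP / (8*mu*L)
r = 0.0049 m, L = 0.36 m
dP = 79 mmHg = 10532.438 Pa
Q = 0.001409 m^3/s


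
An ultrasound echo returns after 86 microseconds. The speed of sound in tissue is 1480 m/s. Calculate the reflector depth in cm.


depth = c * t / 2
t = 86 us = 8.6000e-05 s
depth = 1480 * 8.6000e-05 / 2
depth = 0.06364 m = 6.364 cm


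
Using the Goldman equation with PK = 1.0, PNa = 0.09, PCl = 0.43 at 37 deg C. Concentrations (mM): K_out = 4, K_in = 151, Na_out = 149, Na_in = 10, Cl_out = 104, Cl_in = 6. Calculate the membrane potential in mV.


Vm = (RT/F)*ln((PK*Ko + PNa*Nao + PCl*Cli)/(PK*Ki + PNa*Nai + PCl*Clo))
Numer = 19.99, Denom = 196.62
Vm = -61.1 mV


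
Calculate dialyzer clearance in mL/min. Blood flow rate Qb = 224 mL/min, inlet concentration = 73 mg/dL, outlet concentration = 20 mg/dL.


K = Qb * (Cb_in - Cb_out) / Cb_in
K = 224 * (73 - 20) / 73
K = 162.6 mL/min


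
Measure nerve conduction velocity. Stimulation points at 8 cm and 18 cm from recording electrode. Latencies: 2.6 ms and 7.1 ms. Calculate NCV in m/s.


Distance = (18 - 8) / 100 = 0.1 m
dt = (7.1 - 2.6) / 1000 = 0.0045 s
NCV = dist / dt = 22.22 m/s


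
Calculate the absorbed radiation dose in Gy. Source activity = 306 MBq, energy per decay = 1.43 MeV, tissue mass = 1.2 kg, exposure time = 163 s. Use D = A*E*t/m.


A = 306 MBq = 3.0600e+08 Bq
E = 1.43 MeV = 2.29086e-13 J
D = A*E*t/m = 3.0600e+08*2.29086e-13*163/1.2
D = 0.009522 Gy


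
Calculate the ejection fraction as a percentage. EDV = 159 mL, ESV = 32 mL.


SV = EDV - ESV = 159 - 32 = 127 mL
EF = SV/EDV * 100 = 127/159 * 100
EF = 79.87%


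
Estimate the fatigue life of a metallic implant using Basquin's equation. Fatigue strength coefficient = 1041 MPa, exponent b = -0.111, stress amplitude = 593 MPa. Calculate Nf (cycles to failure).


sigma_a = sigma_f' * (2Nf)^b
2Nf = (sigma_a/sigma_f')^(1/b)
2Nf = (593/1041)^(1/-0.111)
2Nf = 159.13514
Nf = 79.57


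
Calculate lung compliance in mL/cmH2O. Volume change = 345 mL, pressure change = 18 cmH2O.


C = dV / dP
C = 345 / 18
C = 19.17 mL/cmH2O


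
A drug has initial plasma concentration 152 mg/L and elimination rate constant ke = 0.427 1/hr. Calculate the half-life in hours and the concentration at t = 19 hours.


t_half = ln(2) / ke = 0.693147 / 0.427 = 1.623 hr
C(t) = C0 * exp(-ke*t) = 152 * exp(-0.427*19)
C(19) = 0.04554 mg/L


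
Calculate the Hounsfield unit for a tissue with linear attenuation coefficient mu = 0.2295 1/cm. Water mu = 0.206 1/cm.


HU = ((mu_tissue - mu_water) / mu_water) * 1000
HU = ((0.2295 - 0.206) / 0.206) * 1000
HU = 114.1


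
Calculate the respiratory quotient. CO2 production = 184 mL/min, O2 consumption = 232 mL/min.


RQ = VCO2 / VO2
RQ = 184 / 232
RQ = 0.7931


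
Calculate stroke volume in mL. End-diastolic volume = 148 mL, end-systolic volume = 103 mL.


SV = EDV - ESV
SV = 148 - 103
SV = 45 mL


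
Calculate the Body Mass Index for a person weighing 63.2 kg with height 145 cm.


BMI = weight / height^2
height = 145 cm = 1.45 m
BMI = 63.2 / 1.45^2
BMI = 30.06 kg/m^2


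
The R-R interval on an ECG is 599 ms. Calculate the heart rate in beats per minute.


HR = 60 / RR_interval(s)
RR = 599 ms = 0.599 s
HR = 60 / 0.599 = 100.2 bpm


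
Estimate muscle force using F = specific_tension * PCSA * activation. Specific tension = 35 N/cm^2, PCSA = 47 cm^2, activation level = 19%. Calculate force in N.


F = sigma * PCSA * activation
F = 35 * 47 * 0.19
F = 312.6 N


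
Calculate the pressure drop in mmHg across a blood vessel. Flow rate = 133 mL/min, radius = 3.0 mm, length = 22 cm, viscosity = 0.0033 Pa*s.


dP = 8*mu*L*Q / (pi*r^4)
Q = 133 mL/min = 2.21667e-06 m^3/s
dP = 50.5933 Pa = 50.5933 / 133.322 mmHg = 0.3795 mmHg


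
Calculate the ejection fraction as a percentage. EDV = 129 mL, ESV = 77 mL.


SV = EDV - ESV = 129 - 77 = 52 mL
EF = SV/EDV * 100 = 52/129 * 100
EF = 40.31%


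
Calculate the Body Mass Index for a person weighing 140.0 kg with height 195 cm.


BMI = weight / height^2
height = 195 cm = 1.95 m
BMI = 140.0 / 1.95^2
BMI = 36.82 kg/m^2


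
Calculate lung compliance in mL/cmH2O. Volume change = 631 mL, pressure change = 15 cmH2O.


C = dV / dP
C = 631 / 15
C = 42.07 mL/cmH2O


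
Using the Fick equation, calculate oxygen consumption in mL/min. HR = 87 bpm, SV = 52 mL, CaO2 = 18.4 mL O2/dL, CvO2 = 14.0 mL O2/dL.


CO = HR*SV = 87*52/1000 = 4.524 L/min
a-v O2 diff = 18.4 - 14.0 = 4.4 mL/dL
VO2 = CO * (CaO2-CvO2) * 10 dL/L
VO2 = 4.524 * 4.4 * 10
VO2 = 199.1 mL/min


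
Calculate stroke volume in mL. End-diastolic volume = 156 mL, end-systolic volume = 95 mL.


SV = EDV - ESV
SV = 156 - 95
SV = 61 mL


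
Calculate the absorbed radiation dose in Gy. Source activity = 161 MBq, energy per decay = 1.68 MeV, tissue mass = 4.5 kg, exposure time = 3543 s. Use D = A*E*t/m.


A = 161 MBq = 1.6100e+08 Bq
E = 1.68 MeV = 2.69136e-13 J
D = A*E*t/m = 1.6100e+08*2.69136e-13*3543/4.5
D = 0.03412 Gy


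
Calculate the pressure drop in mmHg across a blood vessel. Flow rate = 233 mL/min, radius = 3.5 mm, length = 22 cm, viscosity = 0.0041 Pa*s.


dP = 8*mu*L*Q / (pi*r^4)
Q = 233 mL/min = 3.88333e-06 m^3/s
dP = 59.44 Pa = 59.44 / 133.322 mmHg = 0.4458 mmHg


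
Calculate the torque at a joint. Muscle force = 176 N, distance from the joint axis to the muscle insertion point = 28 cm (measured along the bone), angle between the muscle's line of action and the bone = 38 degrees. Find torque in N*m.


Torque = F * d * sin(theta)   (moment arm = d*sin(theta))
d = 28 cm = 0.28 m
Torque = 176 * 0.28 * sin(38)
Torque = 30.34 N*m


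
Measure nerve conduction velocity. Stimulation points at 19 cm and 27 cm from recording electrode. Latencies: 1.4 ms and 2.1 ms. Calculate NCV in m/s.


Distance = (27 - 19) / 100 = 0.08 m
dt = (2.1 - 1.4) / 1000 = 7.0000e-04 s
NCV = dist / dt = 114.3 m/s


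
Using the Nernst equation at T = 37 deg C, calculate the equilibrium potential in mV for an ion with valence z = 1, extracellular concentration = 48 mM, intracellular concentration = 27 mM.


E = (RT/(zF)) * ln(C_out/C_in)
T = 37 + 273.15 = 310.15 K
E = (8.314 * 310.15 / (1 * 96485)) * ln(48/27)
E = 15.38 mV


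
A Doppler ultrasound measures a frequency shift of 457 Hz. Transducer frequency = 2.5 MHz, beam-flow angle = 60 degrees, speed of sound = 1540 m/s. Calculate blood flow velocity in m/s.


v = fd * c / (2 * f0 * cos(theta))
v = 457 * 1540 / (2 * 2.5000e+06 * cos(60))
v = 0.2815 m/s


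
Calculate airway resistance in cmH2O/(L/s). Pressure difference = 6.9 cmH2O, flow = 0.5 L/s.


R = dP / flow
R = 6.9 / 0.5
R = 13.8 cmH2O/(L/s)


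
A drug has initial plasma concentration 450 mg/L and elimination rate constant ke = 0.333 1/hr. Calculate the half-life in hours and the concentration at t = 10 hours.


t_half = ln(2) / ke = 0.693147 / 0.333 = 2.082 hr
C(t) = C0 * exp(-ke*t) = 450 * exp(-0.333*10)
C(10) = 16.11 mg/L


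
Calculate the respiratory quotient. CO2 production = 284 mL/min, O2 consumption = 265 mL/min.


RQ = VCO2 / VO2
RQ = 284 / 265
RQ = 1.072


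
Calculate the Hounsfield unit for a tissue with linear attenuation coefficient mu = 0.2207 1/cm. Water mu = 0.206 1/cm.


HU = ((mu_tissue - mu_water) / mu_water) * 1000
HU = ((0.2207 - 0.206) / 0.206) * 1000
HU = 71.36


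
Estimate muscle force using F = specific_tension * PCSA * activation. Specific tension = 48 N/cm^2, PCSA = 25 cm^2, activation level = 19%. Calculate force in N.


F = sigma * PCSA * activation
F = 48 * 25 * 0.19
F = 228 N


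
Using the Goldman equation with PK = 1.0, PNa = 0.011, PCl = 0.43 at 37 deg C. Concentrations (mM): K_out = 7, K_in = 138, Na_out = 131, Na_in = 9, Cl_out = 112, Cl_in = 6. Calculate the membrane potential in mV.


Vm = (RT/F)*ln((PK*Ko + PNa*Nao + PCl*Cli)/(PK*Ki + PNa*Nai + PCl*Clo))
Numer = 11.021, Denom = 186.259
Vm = -75.56 mV


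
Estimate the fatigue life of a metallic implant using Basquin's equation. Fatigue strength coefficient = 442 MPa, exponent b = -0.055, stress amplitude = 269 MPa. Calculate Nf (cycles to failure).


sigma_a = sigma_f' * (2Nf)^b
2Nf = (sigma_a/sigma_f')^(1/b)
2Nf = (269/442)^(1/-0.055)
2Nf = 8342.0451
Nf = 4171


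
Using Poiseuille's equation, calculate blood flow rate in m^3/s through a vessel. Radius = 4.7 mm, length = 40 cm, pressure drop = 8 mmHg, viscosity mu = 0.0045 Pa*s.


Q = pi*r^4*dP / (8*mu*L)
r = 0.0047 m, L = 0.4 m
dP = 8 mmHg = 1066.576 Pa
Q = 1.1355e-04 m^3/s


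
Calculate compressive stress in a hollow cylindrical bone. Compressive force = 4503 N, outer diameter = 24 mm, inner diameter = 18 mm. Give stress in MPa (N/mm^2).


A = pi*(r_o^2 - r_i^2)
r_o = 12 mm, r_i = 9 mm
A = 197.92 mm^2
sigma = F/A = 4503 / 197.92
sigma = 22.75 MPa


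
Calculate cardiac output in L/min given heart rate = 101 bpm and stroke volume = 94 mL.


CO = HR * SV
CO = 101 * 94 / 1000
CO = 9.494 L/min


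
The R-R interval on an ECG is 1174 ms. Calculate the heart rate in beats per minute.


HR = 60 / RR_interval(s)
RR = 1174 ms = 1.174 s
HR = 60 / 1.174 = 51.11 bpm


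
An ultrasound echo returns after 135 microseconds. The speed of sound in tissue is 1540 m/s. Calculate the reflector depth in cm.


depth = c * t / 2
t = 135 us = 1.3500e-04 s
depth = 1540 * 1.3500e-04 / 2
depth = 0.10395 m = 10.395 cm


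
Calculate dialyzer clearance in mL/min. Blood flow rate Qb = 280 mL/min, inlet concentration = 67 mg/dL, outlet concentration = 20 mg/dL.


K = Qb * (Cb_in - Cb_out) / Cb_in
K = 280 * (67 - 20) / 67
K = 196.4 mL/min


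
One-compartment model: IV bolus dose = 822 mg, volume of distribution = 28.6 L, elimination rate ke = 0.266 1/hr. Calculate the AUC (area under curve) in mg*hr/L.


C0 = Dose/Vd = 822/28.6 = 28.7413 mg/L
AUC = C0/ke = 28.7413/0.266
AUC = 108 mg*hr/L


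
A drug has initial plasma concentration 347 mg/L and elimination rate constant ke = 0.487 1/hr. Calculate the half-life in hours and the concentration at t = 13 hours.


t_half = ln(2) / ke = 0.693147 / 0.487 = 1.423 hr
C(t) = C0 * exp(-ke*t) = 347 * exp(-0.487*13)
C(13) = 0.6177 mg/L


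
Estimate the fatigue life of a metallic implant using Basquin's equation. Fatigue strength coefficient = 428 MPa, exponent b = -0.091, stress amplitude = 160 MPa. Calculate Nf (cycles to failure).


sigma_a = sigma_f' * (2Nf)^b
2Nf = (sigma_a/sigma_f')^(1/b)
2Nf = (160/428)^(1/-0.091)
2Nf = 49643.888
Nf = 2.482e+04


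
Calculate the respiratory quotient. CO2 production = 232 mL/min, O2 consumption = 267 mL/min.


RQ = VCO2 / VO2
RQ = 232 / 267
RQ = 0.8689


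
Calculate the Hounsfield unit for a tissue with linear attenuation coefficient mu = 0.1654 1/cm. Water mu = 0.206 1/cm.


HU = ((mu_tissue - mu_water) / mu_water) * 1000
HU = ((0.1654 - 0.206) / 0.206) * 1000
HU = -197.1


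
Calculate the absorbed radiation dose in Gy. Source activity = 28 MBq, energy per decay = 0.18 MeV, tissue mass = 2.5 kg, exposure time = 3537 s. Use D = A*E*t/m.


A = 28 MBq = 2.8000e+07 Bq
E = 0.18 MeV = 2.8836e-14 J
D = A*E*t/m = 2.8000e+07*2.8836e-14*3537/2.5
D = 0.001142 Gy


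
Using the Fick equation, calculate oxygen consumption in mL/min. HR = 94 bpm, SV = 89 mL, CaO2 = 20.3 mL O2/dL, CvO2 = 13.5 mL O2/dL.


CO = HR*SV = 94*89/1000 = 8.366 L/min
a-v O2 diff = 20.3 - 13.5 = 6.8 mL/dL
VO2 = CO * (CaO2-CvO2) * 10 dL/L
VO2 = 8.366 * 6.8 * 10
VO2 = 568.9 mL/min


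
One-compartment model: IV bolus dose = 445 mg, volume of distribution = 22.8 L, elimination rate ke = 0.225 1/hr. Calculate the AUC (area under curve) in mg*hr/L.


C0 = Dose/Vd = 445/22.8 = 19.5175 mg/L
AUC = C0/ke = 19.5175/0.225
AUC = 86.74 mg*hr/L


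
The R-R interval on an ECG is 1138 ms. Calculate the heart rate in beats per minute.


HR = 60 / RR_interval(s)
RR = 1138 ms = 1.138 s
HR = 60 / 1.138 = 52.72 bpm


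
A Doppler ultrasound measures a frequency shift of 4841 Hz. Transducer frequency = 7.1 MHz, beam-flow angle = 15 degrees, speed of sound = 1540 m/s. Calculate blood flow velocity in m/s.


v = fd * c / (2 * f0 * cos(theta))
v = 4841 * 1540 / (2 * 7.1000e+06 * cos(15))
v = 0.5435 m/s


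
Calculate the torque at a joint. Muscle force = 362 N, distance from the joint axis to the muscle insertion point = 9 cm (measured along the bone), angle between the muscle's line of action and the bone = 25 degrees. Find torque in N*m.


Torque = F * d * sin(theta)   (moment arm = d*sin(theta))
d = 9 cm = 0.09 m
Torque = 362 * 0.09 * sin(25)
Torque = 13.77 N*m


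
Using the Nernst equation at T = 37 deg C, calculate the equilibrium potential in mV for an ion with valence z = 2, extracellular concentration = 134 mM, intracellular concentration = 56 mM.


E = (RT/(zF)) * ln(C_out/C_in)
T = 37 + 273.15 = 310.15 K
E = (8.314 * 310.15 / (2 * 96485)) * ln(134/56)
E = 11.66 mV


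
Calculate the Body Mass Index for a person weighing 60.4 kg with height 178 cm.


BMI = weight / height^2
height = 178 cm = 1.78 m
BMI = 60.4 / 1.78^2
BMI = 19.06 kg/m^2


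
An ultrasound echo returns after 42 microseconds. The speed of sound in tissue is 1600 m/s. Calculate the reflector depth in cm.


depth = c * t / 2
t = 42 us = 4.2000e-05 s
depth = 1600 * 4.2000e-05 / 2
depth = 0.0336 m = 3.36 cm


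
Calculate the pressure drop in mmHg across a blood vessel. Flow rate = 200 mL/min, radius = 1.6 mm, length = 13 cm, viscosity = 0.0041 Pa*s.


dP = 8*mu*L*Q / (pi*r^4)
Q = 200 mL/min = 3.33333e-06 m^3/s
dP = 690.344 Pa = 690.344 / 133.322 mmHg = 5.178 mmHg


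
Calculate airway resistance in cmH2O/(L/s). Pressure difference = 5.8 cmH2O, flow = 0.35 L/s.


R = dP / flow
R = 5.8 / 0.35
R = 16.57 cmH2O/(L/s)


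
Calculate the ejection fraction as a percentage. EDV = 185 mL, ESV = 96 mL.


SV = EDV - ESV = 185 - 96 = 89 mL
EF = SV/EDV * 100 = 89/185 * 100
EF = 48.11%


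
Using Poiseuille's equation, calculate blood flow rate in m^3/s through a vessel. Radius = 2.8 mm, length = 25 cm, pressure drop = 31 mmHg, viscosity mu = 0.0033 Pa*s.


Q = pi*r^4*dP / (8*mu*L)
r = 0.0028 m, L = 0.25 m
dP = 31 mmHg = 4132.982 Pa
Q = 1.2092e-04 m^3/s


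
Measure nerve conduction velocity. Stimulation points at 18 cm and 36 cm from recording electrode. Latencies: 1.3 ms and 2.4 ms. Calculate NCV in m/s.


Distance = (36 - 18) / 100 = 0.18 m
dt = (2.4 - 1.3) / 1000 = 0.0011 s
NCV = dist / dt = 163.6 m/s


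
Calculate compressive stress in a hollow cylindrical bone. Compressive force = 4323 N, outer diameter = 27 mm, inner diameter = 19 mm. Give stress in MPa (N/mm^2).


A = pi*(r_o^2 - r_i^2)
r_o = 13.5 mm, r_i = 9.5 mm
A = 289.027 mm^2
sigma = F/A = 4323 / 289.027
sigma = 14.96 MPa


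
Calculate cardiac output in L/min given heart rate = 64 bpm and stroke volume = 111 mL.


CO = HR * SV
CO = 64 * 111 / 1000
CO = 7.104 L/min


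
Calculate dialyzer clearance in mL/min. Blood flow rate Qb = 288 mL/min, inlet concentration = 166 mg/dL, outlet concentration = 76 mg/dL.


K = Qb * (Cb_in - Cb_out) / Cb_in
K = 288 * (166 - 76) / 166
K = 156.1 mL/min


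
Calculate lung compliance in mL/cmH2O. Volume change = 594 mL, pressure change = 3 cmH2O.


C = dV / dP
C = 594 / 3
C = 198 mL/cmH2O


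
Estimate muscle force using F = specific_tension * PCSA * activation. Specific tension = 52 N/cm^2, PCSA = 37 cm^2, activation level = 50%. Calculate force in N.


F = sigma * PCSA * activation
F = 52 * 37 * 0.5
F = 962 N


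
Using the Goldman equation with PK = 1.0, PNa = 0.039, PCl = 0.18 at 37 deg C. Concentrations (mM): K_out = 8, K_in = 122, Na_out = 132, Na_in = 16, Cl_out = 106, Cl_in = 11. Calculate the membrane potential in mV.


Vm = (RT/F)*ln((PK*Ko + PNa*Nao + PCl*Cli)/(PK*Ki + PNa*Nai + PCl*Clo))
Numer = 15.128, Denom = 141.704
Vm = -59.79 mV


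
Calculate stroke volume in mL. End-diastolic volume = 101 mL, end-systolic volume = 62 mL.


SV = EDV - ESV
SV = 101 - 62
SV = 39 mL


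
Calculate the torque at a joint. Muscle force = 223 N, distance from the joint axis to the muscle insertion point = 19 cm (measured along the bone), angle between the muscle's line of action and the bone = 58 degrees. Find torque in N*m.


Torque = F * d * sin(theta)   (moment arm = d*sin(theta))
d = 19 cm = 0.19 m
Torque = 223 * 0.19 * sin(58)
Torque = 35.93 N*m


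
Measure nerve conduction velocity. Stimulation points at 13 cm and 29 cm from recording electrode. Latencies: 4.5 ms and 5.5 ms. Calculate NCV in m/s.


Distance = (29 - 13) / 100 = 0.16 m
dt = (5.5 - 4.5) / 1000 = 0.001 s
NCV = dist / dt = 160 m/s


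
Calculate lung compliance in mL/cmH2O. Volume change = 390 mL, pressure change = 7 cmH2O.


C = dV / dP
C = 390 / 7
C = 55.71 mL/cmH2O


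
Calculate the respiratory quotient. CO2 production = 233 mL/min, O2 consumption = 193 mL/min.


RQ = VCO2 / VO2
RQ = 233 / 193
RQ = 1.207


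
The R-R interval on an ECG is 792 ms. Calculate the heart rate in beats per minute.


HR = 60 / RR_interval(s)
RR = 792 ms = 0.792 s
HR = 60 / 0.792 = 75.76 bpm


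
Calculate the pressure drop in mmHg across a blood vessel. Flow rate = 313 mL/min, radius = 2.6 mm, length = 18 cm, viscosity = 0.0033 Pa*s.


dP = 8*mu*L*Q / (pi*r^4)
Q = 313 mL/min = 5.21667e-06 m^3/s
dP = 172.674 Pa = 172.674 / 133.322 mmHg = 1.295 mmHg


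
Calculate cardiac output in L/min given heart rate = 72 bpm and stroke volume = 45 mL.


CO = HR * SV
CO = 72 * 45 / 1000
CO = 3.24 L/min


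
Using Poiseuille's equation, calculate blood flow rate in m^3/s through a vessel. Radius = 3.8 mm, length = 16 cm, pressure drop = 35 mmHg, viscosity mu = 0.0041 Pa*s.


Q = pi*r^4*dP / (8*mu*L)
r = 0.0038 m, L = 0.16 m
dP = 35 mmHg = 4666.27 Pa
Q = 5.8245e-04 m^3/s


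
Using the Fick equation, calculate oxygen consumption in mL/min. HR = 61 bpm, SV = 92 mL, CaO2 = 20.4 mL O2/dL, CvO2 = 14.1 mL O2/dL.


CO = HR*SV = 61*92/1000 = 5.612 L/min
a-v O2 diff = 20.4 - 14.1 = 6.3 mL/dL
VO2 = CO * (CaO2-CvO2) * 10 dL/L
VO2 = 5.612 * 6.3 * 10
VO2 = 353.6 mL/min


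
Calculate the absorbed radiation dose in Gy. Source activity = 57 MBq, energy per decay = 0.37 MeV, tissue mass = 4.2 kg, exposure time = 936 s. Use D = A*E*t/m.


A = 57 MBq = 5.7000e+07 Bq
E = 0.37 MeV = 5.9274e-14 J
D = A*E*t/m = 5.7000e+07*5.9274e-14*936/4.2
D = 7.5295e-04 Gy


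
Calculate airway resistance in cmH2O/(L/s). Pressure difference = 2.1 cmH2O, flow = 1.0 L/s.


R = dP / flow
R = 2.1 / 1.0
R = 2.1 cmH2O/(L/s)


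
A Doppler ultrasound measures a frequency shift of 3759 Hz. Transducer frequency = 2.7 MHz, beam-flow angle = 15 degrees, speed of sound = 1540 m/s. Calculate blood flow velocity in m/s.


v = fd * c / (2 * f0 * cos(theta))
v = 3759 * 1540 / (2 * 2.7000e+06 * cos(15))
v = 1.11 m/s


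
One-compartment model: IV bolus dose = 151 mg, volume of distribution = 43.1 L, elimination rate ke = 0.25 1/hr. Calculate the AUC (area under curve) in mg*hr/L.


C0 = Dose/Vd = 151/43.1 = 3.50348 mg/L
AUC = C0/ke = 3.50348/0.25
AUC = 14.01 mg*hr/L


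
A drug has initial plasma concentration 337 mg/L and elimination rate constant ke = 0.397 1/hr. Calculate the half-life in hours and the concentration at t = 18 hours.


t_half = ln(2) / ke = 0.693147 / 0.397 = 1.746 hr
C(t) = C0 * exp(-ke*t) = 337 * exp(-0.397*18)
C(18) = 0.2656 mg/L


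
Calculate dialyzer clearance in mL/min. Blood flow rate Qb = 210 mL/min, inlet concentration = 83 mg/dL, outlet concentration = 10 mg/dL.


K = Qb * (Cb_in - Cb_out) / Cb_in
K = 210 * (83 - 10) / 83
K = 184.7 mL/min


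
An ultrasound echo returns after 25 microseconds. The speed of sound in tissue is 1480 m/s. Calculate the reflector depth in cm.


depth = c * t / 2
t = 25 us = 2.5000e-05 s
depth = 1480 * 2.5000e-05 / 2
depth = 0.0185 m = 1.85 cm


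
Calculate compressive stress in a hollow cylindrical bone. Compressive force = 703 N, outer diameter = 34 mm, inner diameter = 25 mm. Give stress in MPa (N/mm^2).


A = pi*(r_o^2 - r_i^2)
r_o = 17 mm, r_i = 12.5 mm
A = 417.046 mm^2
sigma = F/A = 703 / 417.046
sigma = 1.686 MPa


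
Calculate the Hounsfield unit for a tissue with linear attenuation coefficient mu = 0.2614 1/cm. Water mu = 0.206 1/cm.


HU = ((mu_tissue - mu_water) / mu_water) * 1000
HU = ((0.2614 - 0.206) / 0.206) * 1000
HU = 268.9


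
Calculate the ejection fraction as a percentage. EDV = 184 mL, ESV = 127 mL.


SV = EDV - ESV = 184 - 127 = 57 mL
EF = SV/EDV * 100 = 57/184 * 100
EF = 30.98%


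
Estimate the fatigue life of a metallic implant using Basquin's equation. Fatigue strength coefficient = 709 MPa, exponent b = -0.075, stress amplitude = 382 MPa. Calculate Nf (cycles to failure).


sigma_a = sigma_f' * (2Nf)^b
2Nf = (sigma_a/sigma_f')^(1/b)
2Nf = (382/709)^(1/-0.075)
2Nf = 3811.5793
Nf = 1906


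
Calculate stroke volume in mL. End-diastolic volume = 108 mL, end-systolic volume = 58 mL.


SV = EDV - ESV
SV = 108 - 58
SV = 50 mL


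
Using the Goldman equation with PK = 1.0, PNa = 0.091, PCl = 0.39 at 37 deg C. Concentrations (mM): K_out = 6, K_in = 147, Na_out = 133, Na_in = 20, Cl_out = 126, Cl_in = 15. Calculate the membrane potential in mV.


Vm = (RT/F)*ln((PK*Ko + PNa*Nao + PCl*Cli)/(PK*Ki + PNa*Nai + PCl*Clo))
Numer = 23.953, Denom = 197.96
Vm = -56.44 mV


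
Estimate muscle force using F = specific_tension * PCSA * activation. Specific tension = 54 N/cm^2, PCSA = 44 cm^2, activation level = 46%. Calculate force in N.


F = sigma * PCSA * activation
F = 54 * 44 * 0.46
F = 1093 N


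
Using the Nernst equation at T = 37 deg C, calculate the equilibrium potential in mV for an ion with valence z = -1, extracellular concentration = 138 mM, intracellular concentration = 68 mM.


E = (RT/(zF)) * ln(C_out/C_in)
T = 37 + 273.15 = 310.15 K
E = (8.314 * 310.15 / (-1 * 96485)) * ln(138/68)
E = -18.91 mV


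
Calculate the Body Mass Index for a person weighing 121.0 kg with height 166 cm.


BMI = weight / height^2
height = 166 cm = 1.66 m
BMI = 121.0 / 1.66^2
BMI = 43.91 kg/m^2


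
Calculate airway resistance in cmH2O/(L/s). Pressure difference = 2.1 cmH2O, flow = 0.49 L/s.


R = dP / flow
R = 2.1 / 0.49
R = 4.286 cmH2O/(L/s)


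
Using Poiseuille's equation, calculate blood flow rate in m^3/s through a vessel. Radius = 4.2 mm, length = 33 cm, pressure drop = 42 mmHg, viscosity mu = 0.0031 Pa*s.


Q = pi*r^4*dP / (8*mu*L)
r = 0.0042 m, L = 0.33 m
dP = 42 mmHg = 5599.524 Pa
Q = 6.6886e-04 m^3/s


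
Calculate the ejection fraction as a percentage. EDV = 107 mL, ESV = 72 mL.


SV = EDV - ESV = 107 - 72 = 35 mL
EF = SV/EDV * 100 = 35/107 * 100
EF = 32.71%


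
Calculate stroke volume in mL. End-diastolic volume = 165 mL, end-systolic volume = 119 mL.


SV = EDV - ESV
SV = 165 - 119
SV = 46 mL


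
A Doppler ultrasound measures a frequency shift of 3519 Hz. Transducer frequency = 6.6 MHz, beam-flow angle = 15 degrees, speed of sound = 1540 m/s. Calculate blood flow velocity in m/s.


v = fd * c / (2 * f0 * cos(theta))
v = 3519 * 1540 / (2 * 6.6000e+06 * cos(15))
v = 0.425 m/s


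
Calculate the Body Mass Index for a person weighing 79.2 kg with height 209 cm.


BMI = weight / height^2
height = 209 cm = 2.09 m
BMI = 79.2 / 2.09^2
BMI = 18.13 kg/m^2


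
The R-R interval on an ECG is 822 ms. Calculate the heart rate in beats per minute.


HR = 60 / RR_interval(s)
RR = 822 ms = 0.822 s
HR = 60 / 0.822 = 72.99 bpm


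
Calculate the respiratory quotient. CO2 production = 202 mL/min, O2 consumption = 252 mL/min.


RQ = VCO2 / VO2
RQ = 202 / 252
RQ = 0.8016


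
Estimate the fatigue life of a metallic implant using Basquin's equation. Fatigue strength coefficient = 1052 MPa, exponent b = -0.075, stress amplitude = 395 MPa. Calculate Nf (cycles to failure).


sigma_a = sigma_f' * (2Nf)^b
2Nf = (sigma_a/sigma_f')^(1/b)
2Nf = (395/1052)^(1/-0.075)
2Nf = 470163.15
Nf = 2.351e+05


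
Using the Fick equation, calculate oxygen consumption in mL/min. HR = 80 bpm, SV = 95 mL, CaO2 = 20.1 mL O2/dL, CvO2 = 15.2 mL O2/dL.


CO = HR*SV = 80*95/1000 = 7.6 L/min
a-v O2 diff = 20.1 - 15.2 = 4.9 mL/dL
VO2 = CO * (CaO2-CvO2) * 10 dL/L
VO2 = 7.6 * 4.9 * 10
VO2 = 372.4 mL/min


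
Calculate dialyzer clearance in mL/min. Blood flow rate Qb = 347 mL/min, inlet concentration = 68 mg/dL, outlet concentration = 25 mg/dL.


K = Qb * (Cb_in - Cb_out) / Cb_in
K = 347 * (68 - 25) / 68
K = 219.4 mL/min


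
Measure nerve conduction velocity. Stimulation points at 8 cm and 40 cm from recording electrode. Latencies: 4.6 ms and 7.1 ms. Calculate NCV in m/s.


Distance = (40 - 8) / 100 = 0.32 m
dt = (7.1 - 4.6) / 1000 = 0.0025 s
NCV = dist / dt = 128 m/s


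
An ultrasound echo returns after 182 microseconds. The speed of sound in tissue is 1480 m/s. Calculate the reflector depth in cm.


depth = c * t / 2
t = 182 us = 1.8200e-04 s
depth = 1480 * 1.8200e-04 / 2
depth = 0.13468 m = 13.468 cm


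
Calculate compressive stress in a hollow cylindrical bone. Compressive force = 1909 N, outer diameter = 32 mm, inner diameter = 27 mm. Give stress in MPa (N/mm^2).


A = pi*(r_o^2 - r_i^2)
r_o = 16 mm, r_i = 13.5 mm
A = 231.692 mm^2
sigma = F/A = 1909 / 231.692
sigma = 8.239 MPa


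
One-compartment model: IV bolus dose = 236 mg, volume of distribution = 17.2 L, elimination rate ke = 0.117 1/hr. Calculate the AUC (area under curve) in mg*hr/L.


C0 = Dose/Vd = 236/17.2 = 13.7209 mg/L
AUC = C0/ke = 13.7209/0.117
AUC = 117.3 mg*hr/L


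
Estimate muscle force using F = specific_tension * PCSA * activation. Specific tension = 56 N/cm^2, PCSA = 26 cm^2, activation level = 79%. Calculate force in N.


F = sigma * PCSA * activation
F = 56 * 26 * 0.79
F = 1150 N


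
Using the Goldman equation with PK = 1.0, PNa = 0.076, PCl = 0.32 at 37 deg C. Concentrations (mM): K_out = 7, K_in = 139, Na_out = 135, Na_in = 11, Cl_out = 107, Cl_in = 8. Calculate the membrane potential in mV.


Vm = (RT/F)*ln((PK*Ko + PNa*Nao + PCl*Cli)/(PK*Ki + PNa*Nai + PCl*Clo))
Numer = 19.82, Denom = 174.076
Vm = -58.07 mV


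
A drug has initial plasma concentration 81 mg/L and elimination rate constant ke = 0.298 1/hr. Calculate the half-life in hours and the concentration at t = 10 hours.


t_half = ln(2) / ke = 0.693147 / 0.298 = 2.326 hr
C(t) = C0 * exp(-ke*t) = 81 * exp(-0.298*10)
C(10) = 4.114 mg/L


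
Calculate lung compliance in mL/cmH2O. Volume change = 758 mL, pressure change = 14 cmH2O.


C = dV / dP
C = 758 / 14
C = 54.14 mL/cmH2O


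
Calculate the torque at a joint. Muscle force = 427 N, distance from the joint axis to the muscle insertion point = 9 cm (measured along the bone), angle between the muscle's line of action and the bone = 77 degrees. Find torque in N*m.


Torque = F * d * sin(theta)   (moment arm = d*sin(theta))
d = 9 cm = 0.09 m
Torque = 427 * 0.09 * sin(77)
Torque = 37.45 N*m


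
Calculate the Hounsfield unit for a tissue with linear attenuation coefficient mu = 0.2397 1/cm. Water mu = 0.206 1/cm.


HU = ((mu_tissue - mu_water) / mu_water) * 1000
HU = ((0.2397 - 0.206) / 0.206) * 1000
HU = 163.6


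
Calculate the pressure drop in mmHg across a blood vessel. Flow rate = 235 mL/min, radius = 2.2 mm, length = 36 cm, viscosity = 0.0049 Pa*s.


dP = 8*mu*L*Q / (pi*r^4)
Q = 235 mL/min = 3.91667e-06 m^3/s
dP = 751.043 Pa = 751.043 / 133.322 mmHg = 5.633 mmHg


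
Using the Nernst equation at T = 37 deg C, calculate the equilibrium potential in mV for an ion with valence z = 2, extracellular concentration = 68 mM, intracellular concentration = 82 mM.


E = (RT/(zF)) * ln(C_out/C_in)
T = 37 + 273.15 = 310.15 K
E = (8.314 * 310.15 / (2 * 96485)) * ln(68/82)
E = -2.502 mV


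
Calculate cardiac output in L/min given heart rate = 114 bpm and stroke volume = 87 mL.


CO = HR * SV
CO = 114 * 87 / 1000
CO = 9.918 L/min


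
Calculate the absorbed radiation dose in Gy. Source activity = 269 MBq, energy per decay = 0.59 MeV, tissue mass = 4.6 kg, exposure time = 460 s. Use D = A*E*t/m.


A = 269 MBq = 2.6900e+08 Bq
E = 0.59 MeV = 9.4518e-14 J
D = A*E*t/m = 2.6900e+08*9.4518e-14*460/4.6
D = 0.002543 Gy


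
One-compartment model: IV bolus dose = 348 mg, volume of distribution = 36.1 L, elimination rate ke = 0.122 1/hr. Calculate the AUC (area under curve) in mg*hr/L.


C0 = Dose/Vd = 348/36.1 = 9.63989 mg/L
AUC = C0/ke = 9.63989/0.122
AUC = 79.02 mg*hr/L


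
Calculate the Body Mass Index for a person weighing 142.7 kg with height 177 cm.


BMI = weight / height^2
height = 177 cm = 1.77 m
BMI = 142.7 / 1.77^2
BMI = 45.55 kg/m^2


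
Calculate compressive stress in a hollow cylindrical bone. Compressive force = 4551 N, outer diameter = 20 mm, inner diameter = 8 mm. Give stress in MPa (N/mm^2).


A = pi*(r_o^2 - r_i^2)
r_o = 10 mm, r_i = 4 mm
A = 263.894 mm^2
sigma = F/A = 4551 / 263.894
sigma = 17.25 MPa


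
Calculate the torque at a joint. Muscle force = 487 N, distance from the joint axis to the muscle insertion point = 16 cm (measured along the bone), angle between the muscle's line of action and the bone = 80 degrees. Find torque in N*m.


Torque = F * d * sin(theta)   (moment arm = d*sin(theta))
d = 16 cm = 0.16 m
Torque = 487 * 0.16 * sin(80)
Torque = 76.74 N*m


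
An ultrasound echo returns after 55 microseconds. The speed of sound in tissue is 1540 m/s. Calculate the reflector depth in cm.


depth = c * t / 2
t = 55 us = 5.5000e-05 s
depth = 1540 * 5.5000e-05 / 2
depth = 0.04235 m = 4.235 cm
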